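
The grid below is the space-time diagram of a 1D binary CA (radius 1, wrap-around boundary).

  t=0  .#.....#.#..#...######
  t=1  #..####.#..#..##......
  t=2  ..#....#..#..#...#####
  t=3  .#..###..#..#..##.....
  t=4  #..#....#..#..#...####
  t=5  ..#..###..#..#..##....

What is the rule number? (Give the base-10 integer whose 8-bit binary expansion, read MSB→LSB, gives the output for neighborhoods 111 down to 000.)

35

  ### -> .   bit 7 = 0  t=0,i=17
  ##. -> .   bit 6 = 0  t=0,i=21
  #.# -> #   bit 5 = 1  t=0,i=0
  #.. -> .   bit 4 = 0  t=0,i=2
  .## -> .   bit 3 = 0  t=0,i=16
  .#. -> .   bit 2 = 0  t=0,i=1
  ..# -> #   bit 1 = 1  t=0,i=6
  ... -> #   bit 0 = 1  t=0,i=3
  bits 00100011 = 35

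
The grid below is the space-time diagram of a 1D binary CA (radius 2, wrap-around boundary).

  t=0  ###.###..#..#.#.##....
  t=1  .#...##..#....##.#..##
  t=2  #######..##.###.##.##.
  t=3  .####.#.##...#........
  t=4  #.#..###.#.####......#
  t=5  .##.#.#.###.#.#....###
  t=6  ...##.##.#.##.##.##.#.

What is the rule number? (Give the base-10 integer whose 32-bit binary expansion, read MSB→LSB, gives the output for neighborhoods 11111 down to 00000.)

  [31] ##### => #  t=2,i=2
  [30] ####. => .  t=2,i=5
  [29] ###.# => .  t=0,i=2
  [28] ###.. => #  t=0,i=6
  [27] ##.## => .  t=0,i=3
  [26] ##.#. => #  t=1,i=0
  [25] ##..# => .  t=0,i=7
  [24] ##... => .  t=0,i=18
  [23] #.### => .  t=0,i=4
  [22] #.##. => .  t=0,i=16
  [21] #.#.# => #  t=0,i=14
  [20] #.#.. => #  t=1,i=1
  [19] #..## => #  t=1,i=19
  [18] #..#. => .  t=0,i=8
  [17] #...# => #  t=1,i=3
  [16] #.... => .  t=0,i=19
  [15] .#### => #  t=2,i=1
  [14] .###. => #  t=0,i=1
  [13] .##.# => .  t=1,i=15
  [12] .##.. => #  t=0,i=17
  [11] .#.## => #  t=0,i=15
  [10] .#.#. => .  t=0,i=13
  [9] .#..# => .  t=0,i=10
  [8] .#... => #  t=1,i=2
  [7] ..### => .  t=0,i=0
  [6] ..##. => #  t=1,i=5
  [5] ..#.# => .  t=0,i=12
  [4] ..#.. => #  t=0,i=9
  [3] ...## => #  t=0,i=21
  [2] ...#. => #  t=3,i=12
  [1] ....# => #  t=0,i=20
  [0] ..... => .  t=3,i=16
  bits 10010100001110101101100101011110 = 2486884702

2486884702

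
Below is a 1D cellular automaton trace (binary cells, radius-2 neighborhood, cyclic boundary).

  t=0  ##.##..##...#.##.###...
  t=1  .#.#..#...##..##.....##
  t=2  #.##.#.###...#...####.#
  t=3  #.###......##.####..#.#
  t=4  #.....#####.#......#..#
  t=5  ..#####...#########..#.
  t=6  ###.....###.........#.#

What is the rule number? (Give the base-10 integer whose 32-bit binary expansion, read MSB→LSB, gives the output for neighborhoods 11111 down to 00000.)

610215311

  [31] ##### => .  t=4,i=8
  [30] ####. => .  t=2,i=19
  [29] ###.# => #  t=2,i=20
  [28] ###.. => .  t=0,i=19
  [27] ##.## => .  t=0,i=2
  [26] ##.#. => #  t=1,i=0
  [25] ##..# => .  t=0,i=5
  [24] ##... => .  t=0,i=9
  [23] #.### => .  t=0,i=17
  [22] #.##. => #  t=0,i=3
  [21] #.#.# => .  t=1,i=1
  [20] #.#.. => #  t=1,i=3
  [19] #..## => #  t=0,i=6
  [18] #..#. => #  t=1,i=5
  [17] #...# => #  t=0,i=10
  [16] #.... => #  t=1,i=17
  [15] .#### => .  t=2,i=18
  [14] .###. => .  t=0,i=18
  [13] .##.# => #  t=0,i=1
  [12] .##.. => .  t=0,i=4
  [11] .#.## => .  t=0,i=13
  [10] .#.#. => #  t=1,i=2
  [9] .#..# => .  t=1,i=4
  [8] .#... => #  t=1,i=7
  [7] ..### => #  t=2,i=17
  [6] ..##. => .  t=0,i=0
  [5] ..#.# => .  t=0,i=12
  [4] ..#.. => .  t=1,i=6
  [3] ...## => #  t=0,i=22
  [2] ...#. => #  t=0,i=11
  [1] ....# => #  t=1,i=19
  [0] ..... => #  t=1,i=18
  bits 00100100010111110010010110001111 = 610215311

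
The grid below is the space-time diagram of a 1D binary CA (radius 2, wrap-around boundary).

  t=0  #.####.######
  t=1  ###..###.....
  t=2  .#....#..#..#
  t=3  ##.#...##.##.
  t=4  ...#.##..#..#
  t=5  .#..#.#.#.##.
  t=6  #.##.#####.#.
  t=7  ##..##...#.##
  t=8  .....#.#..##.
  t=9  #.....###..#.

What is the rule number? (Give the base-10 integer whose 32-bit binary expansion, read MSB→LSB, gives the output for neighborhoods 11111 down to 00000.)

  #####|.  b31=0 t=0,i=9
  ####.|.  b30=0 t=0,i=4
  ###.#|#  b29=1 t=0,i=0
  ###..|.  b28=0 t=1,i=2
  ##.##|#  b27=1 t=0,i=1
  ##.#.|.  b26=0 t=3,i=2
  ##..#|.  b25=0 t=1,i=3
  ##...|.  b24=0 t=1,i=8
  #.###|#  b23=1 t=0,i=2
  #.##.|.  b22=0 t=3,i=0
  #.#.#|#  b21=1 t=5,i=6
  #.#..|#  b20=1 t=2,i=1
  #..##|.  b19=0 t=1,i=4
  #..#.|#  b18=1 t=2,i=8
  #...#|#  b17=1 t=3,i=5
  #....|#  b16=1 t=1,i=9
  .####|.  b15=0 t=0,i=3
  .###.|#  b14=1 t=1,i=1
  .##.#|.  b13=0 t=3,i=1
  .##..|#  b12=1 t=4,i=6
  .#.##|#  b11=1 t=4,i=4
  .#.#.|#  b10=1 t=2,i=0
  .#..#|#  b9=1 t=2,i=7
  .#...|.  b8=0 t=2,i=2
  ..###|.  b7=0 t=1,i=0
  ..##.|.  b6=0 t=3,i=7
  ..#.#|.  b5=0 t=2,i=12
  ..#..|.  b4=0 t=2,i=6
  ...##|#  b3=1 t=1,i=12
  ...#.|.  b2=0 t=2,i=5
  ....#|.  b1=0 t=1,i=11
  .....|.  b0=0 t=1,i=10
  bits 00101000101101110101111000001000 = 683105800

683105800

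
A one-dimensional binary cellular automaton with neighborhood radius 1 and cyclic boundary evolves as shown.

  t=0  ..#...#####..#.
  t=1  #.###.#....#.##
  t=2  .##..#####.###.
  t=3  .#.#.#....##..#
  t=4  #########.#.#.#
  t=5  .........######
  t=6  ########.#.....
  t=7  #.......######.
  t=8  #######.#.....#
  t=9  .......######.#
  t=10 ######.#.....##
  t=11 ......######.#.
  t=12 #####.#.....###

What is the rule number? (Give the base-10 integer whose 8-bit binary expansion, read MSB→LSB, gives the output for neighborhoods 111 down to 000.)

  ### -> .   bit 7 = 0  t=0,i=7
  ##. -> .   bit 6 = 0  t=0,i=10
  #.# -> #   bit 5 = 1  t=1,i=1
  #.. -> #   bit 4 = 1  t=0,i=3
  .## -> #   bit 3 = 1  t=0,i=6
  .#. -> #   bit 2 = 1  t=0,i=2
  ..# -> .   bit 1 = 0  t=0,i=1
  ... -> #   bit 0 = 1  t=0,i=0
  bits 00111101 = 61

61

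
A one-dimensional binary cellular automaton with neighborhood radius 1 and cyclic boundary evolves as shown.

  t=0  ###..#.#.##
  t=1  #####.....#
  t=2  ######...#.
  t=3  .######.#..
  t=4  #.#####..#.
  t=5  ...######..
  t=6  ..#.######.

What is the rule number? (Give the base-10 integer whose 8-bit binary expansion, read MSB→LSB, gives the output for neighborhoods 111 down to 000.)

  ###|#  b7=1 t=0,i=0
  ##.|#  b6=1 t=0,i=2
  #.#|.  b5=0 t=0,i=6
  #..|#  b4=1 t=0,i=3
  .##|.  b3=0 t=0,i=9
  .#.|.  b2=0 t=0,i=5
  ..#|#  b1=1 t=0,i=4
  ...|.  b0=0 t=1,i=6
  bits 11010010 = 210

210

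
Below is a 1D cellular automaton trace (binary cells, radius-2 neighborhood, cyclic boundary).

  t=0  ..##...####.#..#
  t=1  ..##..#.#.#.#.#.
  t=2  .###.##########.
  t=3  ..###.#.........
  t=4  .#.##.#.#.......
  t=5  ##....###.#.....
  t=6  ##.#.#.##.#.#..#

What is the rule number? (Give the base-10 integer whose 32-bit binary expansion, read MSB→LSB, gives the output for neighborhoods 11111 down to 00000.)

674616428

  [31] ##### => .  t=2,i=7
  [30] ####. => .  t=0,i=9
  [29] ###.# => #  t=0,i=10
  [28] ###.. => .  t=2,i=14
  [27] ##.## => #  t=2,i=4
  [26] ##.#. => .  t=0,i=11
  [25] ##..# => .  t=1,i=4
  [24] ##... => .  t=0,i=4
  [23] #.### => .  t=2,i=5
  [22] #.##. => .  t=4,i=3
  [21] #.#.# => #  t=1,i=8
  [20] #.#.. => #  t=0,i=12
  [19] #..## => .  t=0,i=1
  [18] #..#. => #  t=0,i=14
  [17] #...# => .  t=0,i=5
  [16] #.... => #  t=3,i=8
  [15] .#### => #  t=0,i=8
  [14] .###. => #  t=2,i=2
  [13] .##.# => .  t=4,i=4
  [12] .##.. => #  t=0,i=3
  [11] .#.## => .  t=4,i=2
  [10] .#.#. => #  t=1,i=7
  [9] .#..# => .  t=0,i=0
  [8] .#... => .  t=1,i=15
  [7] ..### => .  t=0,i=7
  [6] ..##. => #  t=0,i=2
  [5] ..#.# => #  t=1,i=6
  [4] ..#.. => .  t=0,i=15
  [3] ...## => #  t=0,i=6
  [2] ...#. => #  t=4,i=0
  [1] ....# => .  t=3,i=0
  [0] ..... => .  t=3,i=9
  bits 00101000001101011101010001101100 = 674616428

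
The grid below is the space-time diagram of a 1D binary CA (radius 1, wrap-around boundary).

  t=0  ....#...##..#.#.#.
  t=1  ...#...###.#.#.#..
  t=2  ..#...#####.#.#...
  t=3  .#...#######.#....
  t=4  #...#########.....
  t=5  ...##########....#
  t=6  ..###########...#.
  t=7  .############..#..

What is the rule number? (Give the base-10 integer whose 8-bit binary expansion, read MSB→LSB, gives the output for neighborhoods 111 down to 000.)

234

  ###|#  b7=1 t=1,i=8
  ##.|#  b6=1 t=0,i=9
  #.#|#  b5=1 t=0,i=13
  #..|.  b4=0 t=0,i=5
  .##|#  b3=1 t=0,i=8
  .#.|.  b2=0 t=0,i=4
  ..#|#  b1=1 t=0,i=3
  ...|.  b0=0 t=0,i=0
  bits 11101010 = 234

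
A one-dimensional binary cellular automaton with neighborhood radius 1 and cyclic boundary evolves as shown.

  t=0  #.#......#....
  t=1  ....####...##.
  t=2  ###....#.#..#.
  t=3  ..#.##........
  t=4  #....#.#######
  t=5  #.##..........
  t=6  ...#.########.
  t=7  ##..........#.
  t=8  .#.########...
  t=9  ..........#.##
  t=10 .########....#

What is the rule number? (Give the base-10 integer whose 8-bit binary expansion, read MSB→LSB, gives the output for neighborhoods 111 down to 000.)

65

  ###|.  b7=0 t=1,i=5
  ##.|#  b6=1 t=1,i=7
  #.#|.  b5=0 t=0,i=1
  #..|.  b4=0 t=0,i=3
  .##|.  b3=0 t=1,i=4
  .#.|.  b2=0 t=0,i=0
  ..#|.  b1=0 t=0,i=8
  ...|#  b0=1 t=0,i=4
  bits 01000001 = 65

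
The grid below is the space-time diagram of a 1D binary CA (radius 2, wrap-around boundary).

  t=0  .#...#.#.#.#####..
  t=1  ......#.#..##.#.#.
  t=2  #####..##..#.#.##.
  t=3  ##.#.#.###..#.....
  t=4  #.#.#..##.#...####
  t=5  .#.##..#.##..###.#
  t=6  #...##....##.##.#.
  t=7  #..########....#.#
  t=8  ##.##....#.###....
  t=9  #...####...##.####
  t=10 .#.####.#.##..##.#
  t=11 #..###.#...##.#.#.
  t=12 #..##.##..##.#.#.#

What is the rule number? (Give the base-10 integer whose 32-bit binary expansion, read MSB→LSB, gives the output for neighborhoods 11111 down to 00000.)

  #####|.  b31=0 t=0,i=13
  ####.|#  b30=1 t=0,i=14
  ###.#|.  b29=0 t=4,i=0
  ###..|.  b28=0 t=0,i=15
  ##.##|.  b27=0 t=2,i=17
  ##.#.|#  b26=1 t=1,i=13
  ##..#|#  b25=1 t=2,i=5
  ##...|#  b24=1 t=0,i=16
  #.###|#  b23=1 t=0,i=11
  #.##.|.  b22=0 t=2,i=15
  #.#.#|.  b21=0 t=0,i=7
  #.#..|#  b20=1 t=1,i=8
  #..##|.  b19=0 t=1,i=10
  #..#.|.  b18=0 t=2,i=10
  #...#|.  b17=0 t=0,i=3
  #....|#  b16=1 t=1,i=0
  .####|#  b15=1 t=0,i=12
  .###.|#  b14=1 t=3,i=8
  .##.#|.  b13=0 t=1,i=12
  .##..|#  b12=1 t=2,i=8
  .#.##|.  b11=0 t=0,i=10
  .#.#.|#  b10=1 t=0,i=6
  .#..#|.  b9=0 t=1,i=9
  .#...|.  b8=0 t=0,i=2
  ..###|#  b7=1 t=4,i=14
  ..##.|#  b6=1 t=1,i=11
  ..#.#|.  b5=0 t=0,i=5
  ..#..|.  b4=0 t=0,i=1
  ...##|#  b3=1 t=3,i=17
  ...#.|.  b2=0 t=0,i=0
  ....#|#  b1=1 t=1,i=4
  .....|#  b0=1 t=1,i=1
  bits 01000111100100011101010011001011 = 1200739531

1200739531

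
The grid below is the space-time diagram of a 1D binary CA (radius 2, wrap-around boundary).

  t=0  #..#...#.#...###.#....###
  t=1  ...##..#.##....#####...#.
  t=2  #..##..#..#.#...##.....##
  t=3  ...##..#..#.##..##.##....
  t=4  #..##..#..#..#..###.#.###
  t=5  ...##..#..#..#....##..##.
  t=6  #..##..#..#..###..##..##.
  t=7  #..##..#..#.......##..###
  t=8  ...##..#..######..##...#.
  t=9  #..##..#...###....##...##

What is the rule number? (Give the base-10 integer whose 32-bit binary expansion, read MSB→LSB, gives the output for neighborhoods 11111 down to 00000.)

2895229297

  ##### -> #   bit 31 = 1  t=1,i=17
  ####. -> .   bit 30 = 0  t=0,i=24
  ###.# -> #   bit 29 = 1  t=0,i=15
  ###.. -> .   bit 28 = 0  t=0,i=0
  ##.## -> #   bit 27 = 1  t=3,i=18
  ##.#. -> #   bit 26 = 1  t=0,i=16
  ##..# -> .   bit 25 = 0  t=0,i=1
  ##... -> .   bit 24 = 0  t=1,i=11
  #.### -> #   bit 23 = 1  t=4,i=22
  #.##. -> .   bit 22 = 0  t=1,i=9
  #.#.# -> .   bit 21 = 0  t=4,i=20
  #.#.. -> #   bit 20 = 1  t=0,i=9
  #..## -> .   bit 19 = 0  t=2,i=2
  #..#. -> .   bit 18 = 0  t=0,i=2
  #...# -> .   bit 17 = 0  t=0,i=5
  #.... -> #   bit 16 = 1  t=0,i=19
  .#### -> #   bit 15 = 1  t=0,i=23
  .###. -> .   bit 14 = 0  t=0,i=14
  .##.# -> #   bit 13 = 1  t=3,i=17
  .##.. -> #   bit 12 = 1  t=1,i=4
  .#.## -> .   bit 11 = 0  t=1,i=8
  .#.#. -> .   bit 10 = 0  t=0,i=8
  .#..# -> .   bit 9 = 0  t=2,i=8
  .#... -> #   bit 8 = 1  t=0,i=4
  ..### -> .   bit 7 = 0  t=0,i=13
  ..##. -> #   bit 6 = 1  t=1,i=3
  ..#.# -> #   bit 5 = 1  t=0,i=7
  ..#.. -> #   bit 4 = 1  t=0,i=3
  ...## -> .   bit 3 = 0  t=0,i=12
  ...#. -> .   bit 2 = 0  t=0,i=6
  ....# -> .   bit 1 = 0  t=0,i=20
  ..... -> #   bit 0 = 1  t=2,i=20
  bits 10101100100100011011000101110001 = 2895229297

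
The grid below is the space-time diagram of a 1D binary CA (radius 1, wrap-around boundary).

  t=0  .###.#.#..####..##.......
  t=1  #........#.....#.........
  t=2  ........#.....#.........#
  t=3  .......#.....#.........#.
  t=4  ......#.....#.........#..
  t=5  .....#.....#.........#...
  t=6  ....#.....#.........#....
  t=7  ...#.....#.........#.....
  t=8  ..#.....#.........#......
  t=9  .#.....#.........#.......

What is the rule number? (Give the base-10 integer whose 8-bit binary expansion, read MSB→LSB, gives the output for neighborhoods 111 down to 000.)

2

  ###|.  b7=0 t=0,i=2
  ##.|.  b6=0 t=0,i=3
  #.#|.  b5=0 t=0,i=4
  #..|.  b4=0 t=0,i=8
  .##|.  b3=0 t=0,i=1
  .#.|.  b2=0 t=0,i=5
  ..#|#  b1=1 t=0,i=0
  ...|.  b0=0 t=0,i=19
  bits 00000010 = 2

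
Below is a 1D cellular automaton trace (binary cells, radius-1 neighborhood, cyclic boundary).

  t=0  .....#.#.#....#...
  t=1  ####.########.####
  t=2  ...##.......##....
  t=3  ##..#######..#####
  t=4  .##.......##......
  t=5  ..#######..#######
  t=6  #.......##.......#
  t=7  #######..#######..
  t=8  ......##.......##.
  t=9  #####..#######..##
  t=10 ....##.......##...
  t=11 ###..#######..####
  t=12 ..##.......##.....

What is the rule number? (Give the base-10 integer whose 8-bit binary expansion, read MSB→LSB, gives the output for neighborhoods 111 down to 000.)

  ### -> .   bit 7 = 0  t=1,i=0
  ##. -> #   bit 6 = 1  t=1,i=3
  #.# -> #   bit 5 = 1  t=0,i=6
  #.. -> #   bit 4 = 1  t=0,i=10
  .## -> .   bit 3 = 0  t=1,i=5
  .#. -> #   bit 2 = 1  t=0,i=5
  ..# -> .   bit 1 = 0  t=0,i=4
  ... -> #   bit 0 = 1  t=0,i=0
  bits 01110101 = 117

117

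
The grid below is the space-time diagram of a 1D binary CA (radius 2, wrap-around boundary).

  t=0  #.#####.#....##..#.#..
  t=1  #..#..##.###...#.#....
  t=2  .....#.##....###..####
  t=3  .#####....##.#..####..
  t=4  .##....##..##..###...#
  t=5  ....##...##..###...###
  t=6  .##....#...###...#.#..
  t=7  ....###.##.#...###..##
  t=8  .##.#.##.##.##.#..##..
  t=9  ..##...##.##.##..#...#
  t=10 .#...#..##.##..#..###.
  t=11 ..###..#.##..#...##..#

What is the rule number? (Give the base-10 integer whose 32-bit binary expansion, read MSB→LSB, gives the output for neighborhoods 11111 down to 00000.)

772514215

  [31] ##### => .  t=0,i=4
  [30] ####. => .  t=0,i=5
  [29] ###.# => #  t=0,i=6
  [28] ###.. => .  t=1,i=11
  [27] ##.## => #  t=1,i=8
  [26] ##.#. => #  t=0,i=7
  [25] ##..# => #  t=0,i=15
  [24] ##... => .  t=1,i=12
  [23] #.### => .  t=0,i=2
  [22] #.##. => .  t=2,i=7
  [21] #.#.# => .  t=8,i=4
  [20] #.#.. => .  t=0,i=8
  [19] #..## => #  t=1,i=5
  [18] #..#. => .  t=0,i=16
  [17] #...# => #  t=1,i=13
  [16] #.... => #  t=0,i=10
  [15] .#### => #  t=0,i=3
  [14] .###. => .  t=1,i=10
  [13] .##.# => #  t=1,i=7
  [12] .##.. => .  t=0,i=14
  [11] .#.## => .  t=0,i=1
  [10] .#.#. => .  t=0,i=18
  [9] .#..# => .  t=0,i=20
  [8] .#... => #  t=0,i=9
  [7] ..### => #  t=2,i=13
  [6] ..##. => .  t=0,i=13
  [5] ..#.# => #  t=0,i=0
  [4] ..#.. => .  t=1,i=0
  [3] ...## => .  t=0,i=12
  [2] ...#. => #  t=1,i=14
  [1] ....# => #  t=0,i=11
  [0] ..... => #  t=2,i=2
  bits 00101110000010111010000110100111 = 772514215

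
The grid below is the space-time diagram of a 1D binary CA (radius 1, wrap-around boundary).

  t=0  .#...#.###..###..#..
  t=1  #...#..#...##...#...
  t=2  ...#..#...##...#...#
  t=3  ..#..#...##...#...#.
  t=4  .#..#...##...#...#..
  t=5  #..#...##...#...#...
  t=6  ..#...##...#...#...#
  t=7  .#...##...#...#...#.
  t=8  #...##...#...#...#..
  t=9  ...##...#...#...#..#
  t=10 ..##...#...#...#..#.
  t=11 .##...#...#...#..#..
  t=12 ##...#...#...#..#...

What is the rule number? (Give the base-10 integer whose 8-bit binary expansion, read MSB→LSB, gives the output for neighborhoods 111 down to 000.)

10

  ### -> .   bit 7 = 0  t=0,i=8
  ##. -> .   bit 6 = 0  t=0,i=9
  #.# -> .   bit 5 = 0  t=0,i=6
  #.. -> .   bit 4 = 0  t=0,i=2
  .## -> #   bit 3 = 1  t=0,i=7
  .#. -> .   bit 2 = 0  t=0,i=1
  ..# -> #   bit 1 = 1  t=0,i=0
  ... -> .   bit 0 = 0  t=0,i=3
  bits 00001010 = 10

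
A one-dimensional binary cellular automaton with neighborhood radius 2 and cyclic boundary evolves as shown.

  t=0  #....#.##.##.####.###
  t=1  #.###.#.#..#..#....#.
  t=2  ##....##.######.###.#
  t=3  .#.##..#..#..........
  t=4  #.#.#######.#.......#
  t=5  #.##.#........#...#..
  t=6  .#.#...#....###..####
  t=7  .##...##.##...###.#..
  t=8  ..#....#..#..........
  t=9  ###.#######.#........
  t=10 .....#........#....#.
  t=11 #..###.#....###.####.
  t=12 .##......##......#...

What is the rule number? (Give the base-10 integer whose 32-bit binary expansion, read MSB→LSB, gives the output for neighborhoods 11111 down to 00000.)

304987670

  ##### -> .   bit 31 = 0  t=2,i=11
  ####. -> .   bit 30 = 0  t=0,i=15
  ###.# -> .   bit 29 = 0  t=0,i=16
  ###.. -> #   bit 28 = 1  t=0,i=0
  ##.## -> .   bit 27 = 0  t=0,i=9
  ##.#. -> .   bit 26 = 0  t=1,i=5
  ##..# -> #   bit 25 = 1  t=3,i=5
  ##... -> .   bit 24 = 0  t=0,i=1
  #.### -> .   bit 23 = 0  t=0,i=13
  #.##. -> .   bit 22 = 0  t=0,i=7
  #.#.# -> #   bit 21 = 1  t=1,i=0
  #.#.. -> .   bit 20 = 0  t=1,i=8
  #..## -> #   bit 19 = 1  t=6,i=16
  #..#. -> #   bit 18 = 1  t=1,i=10
  #...# -> .   bit 17 = 0  t=5,i=16
  #.... -> #   bit 16 = 1  t=0,i=2
  .#### -> #   bit 15 = 1  t=0,i=14
  .###. -> .   bit 14 = 0  t=1,i=3
  .##.# -> #   bit 13 = 1  t=0,i=8
  .##.. -> #   bit 12 = 1  t=3,i=4
  .#.## -> #   bit 11 = 1  t=0,i=6
  .#.#. -> #   bit 10 = 1  t=1,i=7
  .#..# -> #   bit 9 = 1  t=1,i=9
  .#... -> .   bit 8 = 0  t=1,i=15
  ..### -> .   bit 7 = 0  t=6,i=12
  ..##. -> .   bit 6 = 0  t=2,i=6
  ..#.# -> .   bit 5 = 0  t=0,i=5
  ..#.. -> #   bit 4 = 1  t=1,i=11
  ...## -> .   bit 3 = 0  t=2,i=5
  ...#. -> #   bit 2 = 1  t=0,i=4
  ....# -> #   bit 1 = 1  t=0,i=3
  ..... -> .   bit 0 = 0  t=3,i=13
  bits 00010010001011011011111000010110 = 304987670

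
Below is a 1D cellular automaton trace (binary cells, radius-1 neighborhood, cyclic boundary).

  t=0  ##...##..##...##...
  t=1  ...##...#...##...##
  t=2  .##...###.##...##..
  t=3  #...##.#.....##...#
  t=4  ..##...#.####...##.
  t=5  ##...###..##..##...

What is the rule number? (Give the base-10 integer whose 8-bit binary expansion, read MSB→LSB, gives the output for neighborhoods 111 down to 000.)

135

  ### -> #   bit 7 = 1  t=2,i=7
  ##. -> .   bit 6 = 0  t=0,i=1
  #.# -> .   bit 5 = 0  t=2,i=9
  #.. -> .   bit 4 = 0  t=0,i=2
  .## -> .   bit 3 = 0  t=0,i=0
  .#. -> #   bit 2 = 1  t=1,i=8
  ..# -> #   bit 1 = 1  t=0,i=4
  ... -> #   bit 0 = 1  t=0,i=3
  bits 10000111 = 135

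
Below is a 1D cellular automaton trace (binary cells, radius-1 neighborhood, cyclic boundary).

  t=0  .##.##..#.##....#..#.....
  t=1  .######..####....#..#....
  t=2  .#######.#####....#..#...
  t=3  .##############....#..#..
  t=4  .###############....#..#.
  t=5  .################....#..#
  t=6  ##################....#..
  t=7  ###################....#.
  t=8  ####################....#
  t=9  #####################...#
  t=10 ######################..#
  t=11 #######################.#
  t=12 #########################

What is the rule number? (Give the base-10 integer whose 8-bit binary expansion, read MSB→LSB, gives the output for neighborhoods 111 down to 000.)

248

  ### -> #   bit 7 = 1  t=1,i=2
  ##. -> #   bit 6 = 1  t=0,i=2
  #.# -> #   bit 5 = 1  t=0,i=3
  #.. -> #   bit 4 = 1  t=0,i=6
  .## -> #   bit 3 = 1  t=0,i=1
  .#. -> .   bit 2 = 0  t=0,i=8
  ..# -> .   bit 1 = 0  t=0,i=0
  ... -> .   bit 0 = 0  t=0,i=13
  bits 11111000 = 248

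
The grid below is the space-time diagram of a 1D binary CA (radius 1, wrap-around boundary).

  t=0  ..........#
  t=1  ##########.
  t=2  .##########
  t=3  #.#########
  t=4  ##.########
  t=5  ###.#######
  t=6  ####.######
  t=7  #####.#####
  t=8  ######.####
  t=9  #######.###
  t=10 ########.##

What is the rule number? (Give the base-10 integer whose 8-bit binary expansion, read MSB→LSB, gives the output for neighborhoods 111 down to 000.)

243

  ### -> #   bit 7 = 1  t=1,i=1
  ##. -> #   bit 6 = 1  t=1,i=9
  #.# -> #   bit 5 = 1  t=1,i=10
  #.. -> #   bit 4 = 1  t=0,i=0
  .## -> .   bit 3 = 0  t=1,i=0
  .#. -> .   bit 2 = 0  t=0,i=10
  ..# -> #   bit 1 = 1  t=0,i=9
  ... -> #   bit 0 = 1  t=0,i=1
  bits 11110011 = 243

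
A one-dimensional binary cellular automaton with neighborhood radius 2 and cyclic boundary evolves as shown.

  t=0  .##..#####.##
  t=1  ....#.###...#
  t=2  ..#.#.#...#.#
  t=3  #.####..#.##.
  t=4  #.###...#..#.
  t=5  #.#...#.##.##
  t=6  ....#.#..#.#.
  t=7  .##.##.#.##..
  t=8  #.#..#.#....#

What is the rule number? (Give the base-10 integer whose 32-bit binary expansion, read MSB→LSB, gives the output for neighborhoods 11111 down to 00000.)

3232409147

  [31] ##### => #  t=0,i=7
  [30] ####. => #  t=0,i=8
  [29] ###.# => .  t=0,i=9
  [28] ###.. => .  t=1,i=8
  [27] ##.## => .  t=0,i=0
  [26] ##.#. => .  t=3,i=12
  [25] ##..# => .  t=0,i=3
  [24] ##... => .  t=1,i=9
  [23] #.### => #  t=1,i=6
  [22] #.##. => .  t=0,i=1
  [21] #.#.# => #  t=2,i=4
  [20] #.#.. => .  t=2,i=6
  [19] #..## => #  t=0,i=4
  [18] #..#. => .  t=2,i=1
  [17] #...# => #  t=1,i=10
  [16] #.... => .  t=1,i=1
  [15] .#### => #  t=0,i=6
  [14] .###. => .  t=1,i=7
  [13] .##.# => #  t=0,i=12
  [12] .##.. => .  t=0,i=2
  [11] .#.## => .  t=1,i=5
  [10] .#.#. => #  t=2,i=3
  [9] .#..# => #  t=2,i=0
  [8] .#... => .  t=1,i=0
  [7] ..### => .  t=0,i=5
  [6] ..##. => .  t=7,i=1
  [5] ..#.# => #  t=1,i=4
  [4] ..#.. => #  t=1,i=12
  [3] ...## => #  t=7,i=0
  [2] ...#. => .  t=1,i=3
  [1] ....# => #  t=1,i=2
  [0] ..... => #  t=6,i=1
  bits 11000000101010101010011000111011 = 3232409147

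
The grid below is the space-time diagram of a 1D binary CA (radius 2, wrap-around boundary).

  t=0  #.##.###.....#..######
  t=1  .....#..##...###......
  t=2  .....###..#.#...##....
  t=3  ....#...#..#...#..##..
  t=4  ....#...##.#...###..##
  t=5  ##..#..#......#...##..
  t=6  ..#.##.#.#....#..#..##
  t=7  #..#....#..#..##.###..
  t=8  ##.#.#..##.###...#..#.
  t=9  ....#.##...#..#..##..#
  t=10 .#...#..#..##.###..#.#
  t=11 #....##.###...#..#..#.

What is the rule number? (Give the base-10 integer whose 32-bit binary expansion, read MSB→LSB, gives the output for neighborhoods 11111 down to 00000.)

59313688

  ##### -> .   bit 31 = 0  t=0,i=18
  ####. -> .   bit 30 = 0  t=0,i=21
  ###.# -> .   bit 29 = 0  t=0,i=0
  ###.. -> .   bit 28 = 0  t=0,i=7
  ##.## -> .   bit 27 = 0  t=0,i=1
  ##.#. -> .   bit 26 = 0  t=4,i=10
  ##..# -> #   bit 25 = 1  t=2,i=8
  ##... -> #   bit 24 = 1  t=0,i=8
  #.### -> #   bit 23 = 1  t=0,i=5
  #.##. -> .   bit 22 = 0  t=0,i=2
  #.#.# -> .   bit 21 = 0  t=6,i=7
  #.#.. -> .   bit 20 = 0  t=2,i=12
  #..## -> #   bit 19 = 1  t=0,i=15
  #..#. -> .   bit 18 = 0  t=2,i=9
  #...# -> .   bit 17 = 0  t=1,i=11
  #.... -> #   bit 16 = 1  t=0,i=9
  .#### -> .   bit 15 = 0  t=0,i=17
  .###. -> .   bit 14 = 0  t=0,i=6
  .##.# -> .   bit 13 = 0  t=0,i=3
  .##.. -> .   bit 12 = 0  t=1,i=9
  .#.## -> #   bit 11 = 1  t=6,i=3
  .#.#. -> #   bit 10 = 1  t=2,i=11
  .#..# -> #   bit 9 = 1  t=0,i=14
  .#... -> .   bit 8 = 0  t=2,i=13
  ..### -> .   bit 7 = 0  t=0,i=16
  ..##. -> .   bit 6 = 0  t=1,i=8
  ..#.# -> .   bit 5 = 0  t=2,i=10
  ..#.. -> #   bit 4 = 1  t=0,i=13
  ...## -> #   bit 3 = 1  t=1,i=12
  ...#. -> .   bit 2 = 0  t=0,i=12
  ....# -> .   bit 1 = 0  t=0,i=11
  ..... -> .   bit 0 = 0  t=0,i=10
  bits 00000011100010010000111000011000 = 59313688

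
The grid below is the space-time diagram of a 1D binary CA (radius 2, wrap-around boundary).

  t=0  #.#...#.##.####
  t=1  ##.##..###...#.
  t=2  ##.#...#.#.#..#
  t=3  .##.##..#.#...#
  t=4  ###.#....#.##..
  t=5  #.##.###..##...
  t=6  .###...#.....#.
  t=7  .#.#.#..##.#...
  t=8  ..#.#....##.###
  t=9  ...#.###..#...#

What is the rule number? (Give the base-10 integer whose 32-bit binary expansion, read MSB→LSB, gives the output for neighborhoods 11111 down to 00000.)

3024301442

  [31] ##### => #  t=0,i=13
  [30] ####. => .  t=0,i=14
  [29] ###.# => #  t=0,i=0
  [28] ###.. => #  t=1,i=9
  [27] ##.## => .  t=0,i=10
  [26] ##.#. => #  t=0,i=1
  [25] ##..# => .  t=1,i=5
  [24] ##... => .  t=1,i=10
  [23] #.### => .  t=0,i=11
  [22] #.##. => #  t=0,i=8
  [21] #.#.# => .  t=2,i=9
  [20] #.#.. => .  t=0,i=2
  [19] #..## => .  t=1,i=6
  [18] #..#. => .  t=3,i=7
  [17] #...# => #  t=0,i=4
  [16] #.... => #  t=4,i=6
  [15] .#### => .  t=0,i=12
  [14] .###. => .  t=1,i=8
  [13] .##.# => #  t=0,i=9
  [12] .##.. => .  t=1,i=4
  [11] .#.## => #  t=0,i=7
  [10] .#.#. => #  t=2,i=8
  [9] .#..# => .  t=2,i=12
  [8] .#... => #  t=0,i=3
  [7] ..### => #  t=1,i=7
  [6] ..##. => .  t=5,i=10
  [5] ..#.# => .  t=0,i=6
  [4] ..#.. => .  t=6,i=7
  [3] ...## => .  t=8,i=8
  [2] ...#. => .  t=0,i=5
  [1] ....# => #  t=4,i=7
  [0] ..... => .  t=6,i=10
  bits 10110100010000110010110110000010 = 3024301442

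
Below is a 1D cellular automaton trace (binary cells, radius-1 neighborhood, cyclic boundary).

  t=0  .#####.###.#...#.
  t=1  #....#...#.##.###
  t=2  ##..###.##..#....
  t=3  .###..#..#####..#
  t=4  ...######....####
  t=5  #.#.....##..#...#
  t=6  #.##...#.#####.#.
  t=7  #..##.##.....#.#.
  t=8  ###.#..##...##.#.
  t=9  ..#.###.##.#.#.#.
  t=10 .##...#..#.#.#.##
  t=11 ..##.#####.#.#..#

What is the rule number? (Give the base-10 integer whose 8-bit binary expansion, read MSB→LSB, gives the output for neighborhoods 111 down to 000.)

86

  ### -> .   bit 7 = 0  t=0,i=2
  ##. -> #   bit 6 = 1  t=0,i=5
  #.# -> .   bit 5 = 0  t=0,i=6
  #.. -> #   bit 4 = 1  t=0,i=12
  .## -> .   bit 3 = 0  t=0,i=1
  .#. -> #   bit 2 = 1  t=0,i=11
  ..# -> #   bit 1 = 1  t=0,i=0
  ... -> .   bit 0 = 0  t=0,i=13
  bits 01010110 = 86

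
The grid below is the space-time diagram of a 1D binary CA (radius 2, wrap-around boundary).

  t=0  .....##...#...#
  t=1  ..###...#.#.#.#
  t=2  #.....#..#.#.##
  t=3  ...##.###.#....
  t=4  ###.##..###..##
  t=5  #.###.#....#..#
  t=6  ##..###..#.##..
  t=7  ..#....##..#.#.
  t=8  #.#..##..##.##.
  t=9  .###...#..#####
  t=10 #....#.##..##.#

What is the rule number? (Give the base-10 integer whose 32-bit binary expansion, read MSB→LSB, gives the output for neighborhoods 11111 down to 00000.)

  ##### -> #   bit 31 = 1  t=4,i=0
  ####. -> .   bit 30 = 0  t=4,i=1
  ###.# -> #   bit 29 = 1  t=3,i=8
  ###.. -> .   bit 28 = 0  t=1,i=4
  ##.## -> #   bit 27 = 1  t=3,i=5
  ##.#. -> #   bit 26 = 1  t=3,i=9
  ##..# -> #   bit 25 = 1  t=4,i=6
  ##... -> .   bit 24 = 0  t=0,i=7
  #.### -> .   bit 23 = 0  t=2,i=13
  #.##. -> #   bit 22 = 1  t=4,i=4
  #.#.# -> .   bit 21 = 0  t=1,i=10
  #.#.. -> #   bit 20 = 1  t=1,i=14
  #..## -> .   bit 19 = 0  t=1,i=1
  #..#. -> #   bit 18 = 1  t=2,i=8
  #...# -> #   bit 17 = 1  t=0,i=8
  #.... -> .   bit 16 = 0  t=0,i=1
  .#### -> #   bit 15 = 1  t=4,i=14
  .###. -> .   bit 14 = 0  t=1,i=3
  .##.# -> #   bit 13 = 1  t=3,i=4
  .##.. -> .   bit 12 = 0  t=0,i=6
  .#.## -> .   bit 11 = 0  t=2,i=12
  .#.#. -> #   bit 10 = 1  t=1,i=9
  .#..# -> #   bit 9 = 1  t=1,i=0
  .#... -> .   bit 8 = 0  t=0,i=0
  ..### -> .   bit 7 = 0  t=1,i=2
  ..##. -> .   bit 6 = 0  t=0,i=5
  ..#.# -> .   bit 5 = 0  t=1,i=8
  ..#.. -> #   bit 4 = 1  t=0,i=10
  ...## -> #   bit 3 = 1  t=0,i=4
  ...#. -> .   bit 2 = 0  t=0,i=9
  ....# -> #   bit 1 = 1  t=0,i=3
  ..... -> #   bit 0 = 1  t=0,i=2
  bits 10101110010101101010011000011011 = 2924914203

2924914203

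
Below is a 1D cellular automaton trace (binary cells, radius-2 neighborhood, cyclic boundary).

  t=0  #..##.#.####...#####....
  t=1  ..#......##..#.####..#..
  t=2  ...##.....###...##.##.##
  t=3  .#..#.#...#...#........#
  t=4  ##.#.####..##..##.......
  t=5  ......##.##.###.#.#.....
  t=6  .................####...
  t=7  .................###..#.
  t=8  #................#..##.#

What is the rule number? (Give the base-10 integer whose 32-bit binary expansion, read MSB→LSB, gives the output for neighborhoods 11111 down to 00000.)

  nb #####: next=#  (t=0,i=17, bit31=1)
  nb ####.: next=#  (t=0,i=10, bit30=1)
  nb ###.#: next=.  (t=5,i=14, bit29=0)
  nb ###..: next=.  (t=0,i=11, bit28=0)
  nb ##.##: next=.  (t=2,i=18, bit27=0)
  nb ##.#.: next=.  (t=0,i=5, bit26=0)
  nb ##..#: next=#  (t=1,i=11, bit25=1)
  nb ##...: next=.  (t=0,i=12, bit24=0)
  nb #.###: next=.  (t=0,i=8, bit23=0)
  nb #.##.: next=.  (t=2,i=19, bit22=0)
  nb #.#.#: next=.  (t=0,i=6, bit21=0)
  nb #.#..: next=#  (t=3,i=1, bit20=1)
  nb #..##: next=#  (t=0,i=2, bit19=1)
  nb #..#.: next=#  (t=1,i=12, bit18=1)
  nb #...#: next=#  (t=0,i=13, bit17=1)
  nb #....: next=#  (t=0,i=21, bit16=1)
  nb .####: next=#  (t=0,i=9, bit15=1)
  nb .###.: next=.  (t=2,i=11, bit14=0)
  nb .##.#: next=.  (t=0,i=4, bit13=0)
  nb .##..: next=#  (t=1,i=10, bit12=1)
  nb .#.##: next=.  (t=0,i=7, bit11=0)
  nb .#.#.: next=#  (t=3,i=0, bit10=1)
  nb .#..#: next=.  (t=0,i=1, bit9=0)
  nb .#...: next=#  (t=1,i=3, bit8=1)
  nb ..###: next=#  (t=0,i=15, bit7=1)
  nb ..##.: next=.  (t=0,i=3, bit6=0)
  nb ..#.#: next=.  (t=1,i=13, bit5=0)
  nb ..#..: next=.  (t=0,i=0, bit4=0)
  nb ...##: next=.  (t=0,i=14, bit3=0)
  nb ...#.: next=.  (t=0,i=23, bit2=0)
  nb ....#: next=.  (t=0,i=22, bit1=0)
  nb .....: next=.  (t=1,i=5, bit0=0)
  bits 11000010000111111001010110000000 = 3256849792

3256849792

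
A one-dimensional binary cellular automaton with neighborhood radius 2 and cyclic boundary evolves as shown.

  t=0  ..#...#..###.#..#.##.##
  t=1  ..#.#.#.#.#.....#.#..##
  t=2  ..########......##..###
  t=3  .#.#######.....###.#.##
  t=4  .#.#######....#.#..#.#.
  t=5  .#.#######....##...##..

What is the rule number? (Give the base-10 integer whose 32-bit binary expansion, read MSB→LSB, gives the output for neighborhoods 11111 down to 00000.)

  [31] ##### => #  t=2,i=4
  [30] ####. => #  t=2,i=8
  [29] ###.# => .  t=0,i=11
  [28] ###.. => #  t=2,i=9
  [27] ##.## => .  t=0,i=20
  [26] ##.#. => .  t=0,i=12
  [25] ##..# => .  t=0,i=0
  [24] ##... => .  t=2,i=10
  [23] #.### => #  t=3,i=3
  [22] #.##. => #  t=0,i=18
  [21] #.#.# => #  t=1,i=4
  [20] #.#.. => .  t=0,i=13
  [19] #..## => #  t=0,i=8
  [18] #..#. => .  t=0,i=1
  [17] #...# => #  t=0,i=4
  [16] #.... => .  t=1,i=12
  [15] .#### => #  t=2,i=3
  [14] .###. => #  t=0,i=10
  [13] .##.# => .  t=0,i=19
  [12] .##.. => #  t=0,i=22
  [11] .#.## => .  t=0,i=17
  [10] .#.#. => #  t=1,i=3
  [9] .#..# => .  t=0,i=7
  [8] .#... => .  t=0,i=3
  [7] ..### => .  t=0,i=9
  [6] ..##. => #  t=1,i=21
  [5] ..#.# => #  t=0,i=16
  [4] ..#.. => #  t=0,i=2
  [3] ...## => #  t=2,i=15
  [2] ...#. => .  t=0,i=5
  [1] ....# => .  t=1,i=14
  [0] ..... => .  t=1,i=13
  bits 11010000111010101101010001111000 = 3505050744

3505050744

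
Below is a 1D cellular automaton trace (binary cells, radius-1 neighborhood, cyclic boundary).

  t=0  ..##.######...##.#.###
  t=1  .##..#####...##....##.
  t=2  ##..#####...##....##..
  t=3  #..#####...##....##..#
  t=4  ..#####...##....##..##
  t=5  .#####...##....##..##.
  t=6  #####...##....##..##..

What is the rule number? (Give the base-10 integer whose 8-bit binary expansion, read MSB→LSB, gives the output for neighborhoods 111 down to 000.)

138

  ### -> #   bit 7 = 1  t=0,i=6
  ##. -> .   bit 6 = 0  t=0,i=3
  #.# -> .   bit 5 = 0  t=0,i=4
  #.. -> .   bit 4 = 0  t=0,i=0
  .## -> #   bit 3 = 1  t=0,i=2
  .#. -> .   bit 2 = 0  t=0,i=17
  ..# -> #   bit 1 = 1  t=0,i=1
  ... -> .   bit 0 = 0  t=0,i=12
  bits 10001010 = 138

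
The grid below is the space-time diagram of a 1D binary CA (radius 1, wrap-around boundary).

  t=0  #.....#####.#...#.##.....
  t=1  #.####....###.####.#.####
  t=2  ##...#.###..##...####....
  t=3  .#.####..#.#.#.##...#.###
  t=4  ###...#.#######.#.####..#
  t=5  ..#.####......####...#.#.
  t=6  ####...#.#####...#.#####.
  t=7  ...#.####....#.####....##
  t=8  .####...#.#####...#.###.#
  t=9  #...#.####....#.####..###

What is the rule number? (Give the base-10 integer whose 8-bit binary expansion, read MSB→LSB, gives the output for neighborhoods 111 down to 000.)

  [7] ### => .  t=0,i=7
  [6] ##. => #  t=0,i=10
  [5] #.# => #  t=0,i=11
  [4] #.. => .  t=0,i=1
  [3] .## => .  t=0,i=6
  [2] .#. => #  t=0,i=0
  [1] ..# => #  t=0,i=5
  [0] ... => #  t=0,i=2
  bits 01100111 = 103

103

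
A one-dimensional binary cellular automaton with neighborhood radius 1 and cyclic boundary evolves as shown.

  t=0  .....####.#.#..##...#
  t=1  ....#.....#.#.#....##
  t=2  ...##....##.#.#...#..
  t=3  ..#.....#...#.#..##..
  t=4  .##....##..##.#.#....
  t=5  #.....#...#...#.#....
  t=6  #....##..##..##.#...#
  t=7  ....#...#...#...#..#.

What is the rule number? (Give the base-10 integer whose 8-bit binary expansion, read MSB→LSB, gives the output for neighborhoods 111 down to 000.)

6

  [7] ### => .  t=0,i=6
  [6] ##. => .  t=0,i=8
  [5] #.# => .  t=0,i=9
  [4] #.. => .  t=0,i=0
  [3] .## => .  t=0,i=5
  [2] .#. => #  t=0,i=10
  [1] ..# => #  t=0,i=4
  [0] ... => .  t=0,i=1
  bits 00000110 = 6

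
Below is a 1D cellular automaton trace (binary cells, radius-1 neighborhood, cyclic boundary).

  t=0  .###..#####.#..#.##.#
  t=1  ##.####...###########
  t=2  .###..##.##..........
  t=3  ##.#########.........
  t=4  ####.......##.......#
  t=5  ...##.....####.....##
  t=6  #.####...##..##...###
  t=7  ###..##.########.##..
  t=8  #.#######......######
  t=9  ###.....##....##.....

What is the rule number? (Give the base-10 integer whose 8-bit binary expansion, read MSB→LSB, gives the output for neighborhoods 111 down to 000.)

126

  ###|.  b7=0 t=0,i=2
  ##.|#  b6=1 t=0,i=3
  #.#|#  b5=1 t=0,i=0
  #..|#  b4=1 t=0,i=4
  .##|#  b3=1 t=0,i=1
  .#.|#  b2=1 t=0,i=12
  ..#|#  b1=1 t=0,i=5
  ...|.  b0=0 t=1,i=8
  bits 01111110 = 126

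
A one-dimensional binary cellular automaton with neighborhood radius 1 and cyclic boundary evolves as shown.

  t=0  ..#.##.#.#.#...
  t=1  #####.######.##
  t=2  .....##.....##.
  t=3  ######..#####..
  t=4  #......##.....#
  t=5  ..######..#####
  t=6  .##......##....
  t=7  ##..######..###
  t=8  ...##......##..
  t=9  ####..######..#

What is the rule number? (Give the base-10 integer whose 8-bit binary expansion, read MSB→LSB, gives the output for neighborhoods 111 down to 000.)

  ### -> .   bit 7 = 0  t=1,i=0
  ##. -> .   bit 6 = 0  t=0,i=5
  #.# -> #   bit 5 = 1  t=0,i=3
  #.. -> .   bit 4 = 0  t=0,i=12
  .## -> #   bit 3 = 1  t=0,i=4
  .#. -> #   bit 2 = 1  t=0,i=2
  ..# -> #   bit 1 = 1  t=0,i=1
  ... -> #   bit 0 = 1  t=0,i=0
  bits 00101111 = 47

47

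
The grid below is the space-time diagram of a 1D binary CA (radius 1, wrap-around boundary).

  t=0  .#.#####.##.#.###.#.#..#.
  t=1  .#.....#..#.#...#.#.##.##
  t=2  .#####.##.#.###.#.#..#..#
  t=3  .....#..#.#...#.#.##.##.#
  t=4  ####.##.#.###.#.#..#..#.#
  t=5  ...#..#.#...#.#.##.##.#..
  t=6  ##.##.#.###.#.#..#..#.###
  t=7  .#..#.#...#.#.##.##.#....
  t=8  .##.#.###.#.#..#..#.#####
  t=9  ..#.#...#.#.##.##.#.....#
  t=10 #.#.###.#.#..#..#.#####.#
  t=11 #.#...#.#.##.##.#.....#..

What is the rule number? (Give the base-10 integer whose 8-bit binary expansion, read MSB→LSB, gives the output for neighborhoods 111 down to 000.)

  nb ###: next=.  (t=0,i=4, bit7=0)
  nb ##.: next=#  (t=0,i=7, bit6=1)
  nb #.#: next=.  (t=0,i=2, bit5=0)
  nb #..: next=#  (t=0,i=21, bit4=1)
  nb .##: next=.  (t=0,i=3, bit3=0)
  nb .#.: next=#  (t=0,i=1, bit2=1)
  nb ..#: next=.  (t=0,i=0, bit1=0)
  nb ...: next=#  (t=1,i=3, bit0=1)
  bits 01010101 = 85

85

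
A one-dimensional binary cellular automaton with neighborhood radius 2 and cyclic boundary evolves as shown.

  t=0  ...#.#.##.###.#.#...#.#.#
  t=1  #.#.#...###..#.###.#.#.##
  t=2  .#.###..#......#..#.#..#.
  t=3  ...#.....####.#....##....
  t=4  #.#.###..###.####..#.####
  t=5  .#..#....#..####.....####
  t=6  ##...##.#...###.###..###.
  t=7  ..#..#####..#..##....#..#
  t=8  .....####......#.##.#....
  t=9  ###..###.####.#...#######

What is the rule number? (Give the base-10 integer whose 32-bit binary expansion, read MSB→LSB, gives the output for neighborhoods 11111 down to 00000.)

3448874437

  [31] ##### => #  t=4,i=23
  [30] ####. => #  t=3,i=11
  [29] ###.# => .  t=0,i=12
  [28] ###.. => .  t=1,i=10
  [27] ##.## => #  t=0,i=9
  [26] ##.#. => #  t=0,i=13
  [25] ##..# => .  t=1,i=11
  [24] ##... => #  t=3,i=21
  [23] #.### => #  t=0,i=10
  [22] #.##. => .  t=0,i=7
  [21] #.#.# => .  t=0,i=5
  [20] #.#.. => #  t=0,i=16
  [19] #..## => .  t=4,i=8
  [18] #..#. => .  t=1,i=12
  [17] #...# => .  t=0,i=1
  [16] #.... => #  t=2,i=10
  [15] .#### => #  t=3,i=10
  [14] .###. => .  t=0,i=11
  [13] .##.# => #  t=0,i=8
  [12] .##.. => .  t=3,i=20
  [11] .#.## => .  t=0,i=6
  [10] .#.#. => #  t=0,i=4
  [9] .#..# => .  t=2,i=16
  [8] .#... => #  t=0,i=0
  [7] ..### => #  t=1,i=8
  [6] ..##. => #  t=3,i=19
  [5] ..#.# => .  t=0,i=3
  [4] ..#.. => .  t=2,i=8
  [3] ...## => .  t=1,i=7
  [2] ...#. => #  t=0,i=2
  [1] ....# => .  t=2,i=13
  [0] ..... => #  t=2,i=11
  bits 11001101100100011010010111000101 = 3448874437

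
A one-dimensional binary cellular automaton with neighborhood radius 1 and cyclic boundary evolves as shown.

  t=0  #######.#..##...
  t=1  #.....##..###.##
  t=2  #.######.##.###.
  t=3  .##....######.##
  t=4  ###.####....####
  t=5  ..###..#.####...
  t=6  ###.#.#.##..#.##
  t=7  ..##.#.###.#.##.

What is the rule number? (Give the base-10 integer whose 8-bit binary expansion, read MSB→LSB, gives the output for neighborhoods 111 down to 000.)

  [7] ### => .  t=0,i=1
  [6] ##. => #  t=0,i=6
  [5] #.# => #  t=0,i=7
  [4] #.. => .  t=0,i=9
  [3] .## => #  t=0,i=0
  [2] .#. => .  t=0,i=8
  [1] ..# => #  t=0,i=10
  [0] ... => #  t=0,i=14
  bits 01101011 = 107

107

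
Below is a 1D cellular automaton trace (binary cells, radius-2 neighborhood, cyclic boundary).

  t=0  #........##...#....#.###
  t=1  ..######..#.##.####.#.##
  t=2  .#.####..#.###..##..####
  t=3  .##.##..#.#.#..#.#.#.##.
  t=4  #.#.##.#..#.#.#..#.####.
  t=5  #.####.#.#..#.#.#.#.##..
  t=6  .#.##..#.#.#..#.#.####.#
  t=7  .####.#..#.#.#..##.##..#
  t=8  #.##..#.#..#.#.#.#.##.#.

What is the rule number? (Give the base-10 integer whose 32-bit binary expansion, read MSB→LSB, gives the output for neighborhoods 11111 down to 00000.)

3229612295

  #####|#  b31=1 t=1,i=4
  ####.|#  b30=1 t=0,i=23
  ###.#|.  b29=0 t=1,i=18
  ###..|.  b28=0 t=0,i=0
  ##.##|.  b27=0 t=1,i=14
  ##.#.|.  b26=0 t=1,i=19
  ##..#|.  b25=0 t=1,i=0
  ##...|.  b24=0 t=0,i=1
  #.###|.  b23=0 t=0,i=21
  #.##.|#  b22=1 t=1,i=12
  #.#.#|#  b21=1 t=1,i=20
  #.#..|#  b20=1 t=3,i=12
  #..##|#  b19=1 t=1,i=1
  #..#.|#  b18=1 t=1,i=9
  #...#|#  b17=1 t=0,i=12
  #....|#  b16=1 t=0,i=2
  .####|#  b15=1 t=0,i=22
  .###.|#  b14=1 t=2,i=12
  .##.#|#  b13=1 t=1,i=13
  .##..|#  b12=1 t=0,i=10
  .#.##|#  b11=1 t=0,i=20
  .#.#.|.  b10=0 t=3,i=9
  .#..#|.  b9=0 t=3,i=13
  .#...|#  b8=1 t=0,i=15
  ..###|.  b7=0 t=1,i=2
  ..##.|.  b6=0 t=0,i=9
  ..#.#|.  b5=0 t=0,i=19
  ..#..|.  b4=0 t=0,i=14
  ...##|.  b3=0 t=0,i=8
  ...#.|#  b2=1 t=0,i=13
  ....#|#  b1=1 t=0,i=7
  .....|#  b0=1 t=0,i=3
  bits 11000000011111111111100100000111 = 3229612295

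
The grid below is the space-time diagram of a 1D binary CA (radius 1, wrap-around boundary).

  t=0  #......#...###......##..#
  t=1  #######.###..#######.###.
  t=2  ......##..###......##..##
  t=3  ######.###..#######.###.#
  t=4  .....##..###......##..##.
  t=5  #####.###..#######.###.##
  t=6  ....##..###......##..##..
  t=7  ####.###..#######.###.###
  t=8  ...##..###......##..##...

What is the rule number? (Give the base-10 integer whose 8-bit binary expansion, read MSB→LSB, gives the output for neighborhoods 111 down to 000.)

  ### -> .   bit 7 = 0  t=0,i=12
  ##. -> #   bit 6 = 1  t=0,i=0
  #.# -> #   bit 5 = 1  t=1,i=7
  #.. -> #   bit 4 = 1  t=0,i=1
  .## -> .   bit 3 = 0  t=0,i=11
  .#. -> .   bit 2 = 0  t=0,i=7
  ..# -> #   bit 1 = 1  t=0,i=6
  ... -> #   bit 0 = 1  t=0,i=2
  bits 01110011 = 115

115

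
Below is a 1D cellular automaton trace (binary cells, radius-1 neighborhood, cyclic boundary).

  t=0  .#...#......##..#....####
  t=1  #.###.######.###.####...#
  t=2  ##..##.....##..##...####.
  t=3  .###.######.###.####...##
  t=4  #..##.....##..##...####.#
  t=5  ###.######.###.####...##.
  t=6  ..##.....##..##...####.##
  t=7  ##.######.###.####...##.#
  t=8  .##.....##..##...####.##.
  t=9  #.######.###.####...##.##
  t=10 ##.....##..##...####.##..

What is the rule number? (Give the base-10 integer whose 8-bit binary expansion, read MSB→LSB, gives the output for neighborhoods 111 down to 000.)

115

  ###|.  b7=0 t=0,i=22
  ##.|#  b6=1 t=0,i=13
  #.#|#  b5=1 t=0,i=0
  #..|#  b4=1 t=0,i=2
  .##|.  b3=0 t=0,i=12
  .#.|.  b2=0 t=0,i=1
  ..#|#  b1=1 t=0,i=4
  ...|#  b0=1 t=0,i=3
  bits 01110011 = 115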